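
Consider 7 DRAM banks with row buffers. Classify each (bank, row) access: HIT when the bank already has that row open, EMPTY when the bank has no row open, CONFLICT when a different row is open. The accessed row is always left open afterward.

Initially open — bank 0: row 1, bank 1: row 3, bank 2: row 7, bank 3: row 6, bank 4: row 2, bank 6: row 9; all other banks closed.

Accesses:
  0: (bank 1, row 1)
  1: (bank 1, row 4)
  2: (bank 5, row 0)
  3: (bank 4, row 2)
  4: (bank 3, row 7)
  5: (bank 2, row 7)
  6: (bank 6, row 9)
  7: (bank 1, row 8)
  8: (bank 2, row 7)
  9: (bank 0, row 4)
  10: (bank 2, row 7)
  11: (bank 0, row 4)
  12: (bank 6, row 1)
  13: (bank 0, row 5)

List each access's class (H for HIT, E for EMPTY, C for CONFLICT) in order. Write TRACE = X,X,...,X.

TRACE = C,C,E,H,C,H,H,C,H,C,H,H,C,C

  [0] b1 r1: had r3 ⇒ C
  [1] b1 r4: had r1 ⇒ C
  [2] b5 r0: no row ⇒ E
  [3] b4 r2: had r2 ⇒ H
  [4] b3 r7: had r6 ⇒ C
  [5] b2 r7: had r7 ⇒ H
  [6] b6 r9: had r9 ⇒ H
  [7] b1 r8: had r4 ⇒ C
  [8] b2 r7: had r7 ⇒ H
  [9] b0 r4: had r1 ⇒ C
  [10] b2 r7: had r7 ⇒ H
  [11] b0 r4: had r4 ⇒ H
  [12] b6 r1: had r9 ⇒ C
  [13] b0 r5: had r4 ⇒ C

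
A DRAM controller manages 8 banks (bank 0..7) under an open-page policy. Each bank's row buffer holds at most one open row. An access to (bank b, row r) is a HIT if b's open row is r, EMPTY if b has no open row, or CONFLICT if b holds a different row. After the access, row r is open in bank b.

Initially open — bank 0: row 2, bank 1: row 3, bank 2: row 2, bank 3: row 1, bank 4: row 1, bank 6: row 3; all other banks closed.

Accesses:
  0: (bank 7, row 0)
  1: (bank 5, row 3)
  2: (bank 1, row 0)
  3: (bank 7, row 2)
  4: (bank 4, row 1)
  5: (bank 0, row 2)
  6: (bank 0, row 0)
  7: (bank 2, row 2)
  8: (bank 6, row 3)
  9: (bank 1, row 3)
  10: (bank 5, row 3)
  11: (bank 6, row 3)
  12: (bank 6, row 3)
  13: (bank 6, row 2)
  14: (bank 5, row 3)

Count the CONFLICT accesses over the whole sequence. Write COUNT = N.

step 0: bank7 None->0 [EMPTY]
step 1: bank5 None->3 [EMPTY]
step 2: bank1 3->0 [CONFLICT]
step 3: bank7 0->2 [CONFLICT]
step 4: bank4 1->1 [HIT]
step 5: bank0 2->2 [HIT]
step 6: bank0 2->0 [CONFLICT]
step 7: bank2 2->2 [HIT]
step 8: bank6 3->3 [HIT]
step 9: bank1 0->3 [CONFLICT]
step 10: bank5 3->3 [HIT]
step 11: bank6 3->3 [HIT]
step 12: bank6 3->3 [HIT]
step 13: bank6 3->2 [CONFLICT]
step 14: bank5 3->3 [HIT]

COUNT = 5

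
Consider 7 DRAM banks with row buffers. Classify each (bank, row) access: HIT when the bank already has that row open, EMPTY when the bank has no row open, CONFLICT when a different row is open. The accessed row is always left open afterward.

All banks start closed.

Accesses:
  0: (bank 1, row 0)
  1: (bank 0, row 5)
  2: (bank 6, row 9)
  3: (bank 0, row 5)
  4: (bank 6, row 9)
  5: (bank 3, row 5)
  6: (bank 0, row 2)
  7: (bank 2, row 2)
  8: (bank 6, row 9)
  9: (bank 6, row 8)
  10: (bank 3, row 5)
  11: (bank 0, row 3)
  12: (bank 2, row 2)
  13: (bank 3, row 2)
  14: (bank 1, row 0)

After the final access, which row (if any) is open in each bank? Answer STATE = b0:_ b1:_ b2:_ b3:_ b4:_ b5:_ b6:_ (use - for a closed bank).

STATE = b0:3 b1:0 b2:2 b3:2 b4:- b5:- b6:8

  [0] b1 r0: no row ⇒ E
  [1] b0 r5: no row ⇒ E
  [2] b6 r9: no row ⇒ E
  [3] b0 r5: had r5 ⇒ H
  [4] b6 r9: had r9 ⇒ H
  [5] b3 r5: no row ⇒ E
  [6] b0 r2: had r5 ⇒ C
  [7] b2 r2: no row ⇒ E
  [8] b6 r9: had r9 ⇒ H
  [9] b6 r8: had r9 ⇒ C
  [10] b3 r5: had r5 ⇒ H
  [11] b0 r3: had r2 ⇒ C
  [12] b2 r2: had r2 ⇒ H
  [13] b3 r2: had r5 ⇒ C
  [14] b1 r0: had r0 ⇒ H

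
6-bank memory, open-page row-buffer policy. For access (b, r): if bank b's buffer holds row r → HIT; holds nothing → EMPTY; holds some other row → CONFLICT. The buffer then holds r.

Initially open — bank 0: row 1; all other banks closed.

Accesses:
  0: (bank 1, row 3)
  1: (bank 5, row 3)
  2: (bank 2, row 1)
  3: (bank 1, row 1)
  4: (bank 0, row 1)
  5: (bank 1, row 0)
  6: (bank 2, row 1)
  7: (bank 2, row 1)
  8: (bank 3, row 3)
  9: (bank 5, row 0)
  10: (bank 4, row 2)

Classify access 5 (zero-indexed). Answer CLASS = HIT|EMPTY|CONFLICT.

step 0: bank1 None->3 [EMPTY]
step 1: bank5 None->3 [EMPTY]
step 2: bank2 None->1 [EMPTY]
step 3: bank1 3->1 [CONFLICT]
step 4: bank0 1->1 [HIT]
step 5: bank1 1->0 [CONFLICT]
step 6: bank2 1->1 [HIT]
step 7: bank2 1->1 [HIT]
step 8: bank3 None->3 [EMPTY]
step 9: bank5 3->0 [CONFLICT]
step 10: bank4 None->2 [EMPTY]

CLASS = CONFLICT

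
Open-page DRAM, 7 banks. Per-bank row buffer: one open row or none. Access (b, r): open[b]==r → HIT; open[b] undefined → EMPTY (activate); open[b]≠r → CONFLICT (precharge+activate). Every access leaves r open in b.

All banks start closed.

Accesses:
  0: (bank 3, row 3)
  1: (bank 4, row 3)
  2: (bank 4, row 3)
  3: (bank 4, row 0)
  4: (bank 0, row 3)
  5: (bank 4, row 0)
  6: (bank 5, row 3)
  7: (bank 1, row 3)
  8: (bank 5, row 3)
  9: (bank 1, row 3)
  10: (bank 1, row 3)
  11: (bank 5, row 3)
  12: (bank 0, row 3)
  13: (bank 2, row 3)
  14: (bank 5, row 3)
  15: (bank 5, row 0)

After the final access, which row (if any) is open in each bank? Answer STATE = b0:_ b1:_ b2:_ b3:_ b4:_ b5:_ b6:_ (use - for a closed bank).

STATE = b0:3 b1:3 b2:3 b3:3 b4:0 b5:0 b6:-

  [0] b3 r3: no row ⇒ E
  [1] b4 r3: no row ⇒ E
  [2] b4 r3: had r3 ⇒ H
  [3] b4 r0: had r3 ⇒ C
  [4] b0 r3: no row ⇒ E
  [5] b4 r0: had r0 ⇒ H
  [6] b5 r3: no row ⇒ E
  [7] b1 r3: no row ⇒ E
  [8] b5 r3: had r3 ⇒ H
  [9] b1 r3: had r3 ⇒ H
  [10] b1 r3: had r3 ⇒ H
  [11] b5 r3: had r3 ⇒ H
  [12] b0 r3: had r3 ⇒ H
  [13] b2 r3: no row ⇒ E
  [14] b5 r3: had r3 ⇒ H
  [15] b5 r0: had r3 ⇒ C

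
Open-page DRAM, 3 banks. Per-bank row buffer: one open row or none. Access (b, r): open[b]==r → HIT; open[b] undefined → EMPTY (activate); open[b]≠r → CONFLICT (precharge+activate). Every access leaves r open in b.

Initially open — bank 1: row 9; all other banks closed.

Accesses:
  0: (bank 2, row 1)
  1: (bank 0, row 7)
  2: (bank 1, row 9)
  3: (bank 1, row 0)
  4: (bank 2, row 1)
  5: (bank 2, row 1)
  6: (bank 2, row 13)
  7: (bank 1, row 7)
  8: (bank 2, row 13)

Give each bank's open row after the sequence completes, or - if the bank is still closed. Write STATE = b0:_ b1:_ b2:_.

step 0: bank2 None->1 [EMPTY]
step 1: bank0 None->7 [EMPTY]
step 2: bank1 9->9 [HIT]
step 3: bank1 9->0 [CONFLICT]
step 4: bank2 1->1 [HIT]
step 5: bank2 1->1 [HIT]
step 6: bank2 1->13 [CONFLICT]
step 7: bank1 0->7 [CONFLICT]
step 8: bank2 13->13 [HIT]

STATE = b0:7 b1:7 b2:13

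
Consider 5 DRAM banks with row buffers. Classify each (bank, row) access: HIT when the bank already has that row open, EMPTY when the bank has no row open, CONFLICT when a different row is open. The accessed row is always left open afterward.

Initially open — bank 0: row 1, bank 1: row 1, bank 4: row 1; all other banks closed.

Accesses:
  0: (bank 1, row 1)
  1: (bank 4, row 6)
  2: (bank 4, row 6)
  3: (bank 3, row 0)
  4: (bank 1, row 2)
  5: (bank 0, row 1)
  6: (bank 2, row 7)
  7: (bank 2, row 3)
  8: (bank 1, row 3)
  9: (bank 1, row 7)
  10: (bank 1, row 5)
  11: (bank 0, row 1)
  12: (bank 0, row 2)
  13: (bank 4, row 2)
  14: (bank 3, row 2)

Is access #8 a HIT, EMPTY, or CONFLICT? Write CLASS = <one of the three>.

CLASS = CONFLICT

0: bank 1 row 1 — prev 1 → HIT
1: bank 4 row 6 — prev 1 → CONFLICT
2: bank 4 row 6 — prev 6 → HIT
3: bank 3 row 0 — prev None → EMPTY
4: bank 1 row 2 — prev 1 → CONFLICT
5: bank 0 row 1 — prev 1 → HIT
6: bank 2 row 7 — prev None → EMPTY
7: bank 2 row 3 — prev 7 → CONFLICT
8: bank 1 row 3 — prev 2 → CONFLICT
9: bank 1 row 7 — prev 3 → CONFLICT
10: bank 1 row 5 — prev 7 → CONFLICT
11: bank 0 row 1 — prev 1 → HIT
12: bank 0 row 2 — prev 1 → CONFLICT
13: bank 4 row 2 — prev 6 → CONFLICT
14: bank 3 row 2 — prev 0 → CONFLICT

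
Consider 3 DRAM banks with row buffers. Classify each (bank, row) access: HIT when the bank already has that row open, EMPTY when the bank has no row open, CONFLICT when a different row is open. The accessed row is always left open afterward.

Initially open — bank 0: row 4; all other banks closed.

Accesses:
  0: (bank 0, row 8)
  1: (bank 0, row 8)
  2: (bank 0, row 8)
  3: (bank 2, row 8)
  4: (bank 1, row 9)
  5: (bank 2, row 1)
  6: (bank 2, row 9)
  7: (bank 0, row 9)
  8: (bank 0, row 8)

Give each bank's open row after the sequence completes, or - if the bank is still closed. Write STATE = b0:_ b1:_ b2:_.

0: bank 0 row 8 — prev 4 → CONFLICT
1: bank 0 row 8 — prev 8 → HIT
2: bank 0 row 8 — prev 8 → HIT
3: bank 2 row 8 — prev None → EMPTY
4: bank 1 row 9 — prev None → EMPTY
5: bank 2 row 1 — prev 8 → CONFLICT
6: bank 2 row 9 — prev 1 → CONFLICT
7: bank 0 row 9 — prev 8 → CONFLICT
8: bank 0 row 8 — prev 9 → CONFLICT

STATE = b0:8 b1:9 b2:9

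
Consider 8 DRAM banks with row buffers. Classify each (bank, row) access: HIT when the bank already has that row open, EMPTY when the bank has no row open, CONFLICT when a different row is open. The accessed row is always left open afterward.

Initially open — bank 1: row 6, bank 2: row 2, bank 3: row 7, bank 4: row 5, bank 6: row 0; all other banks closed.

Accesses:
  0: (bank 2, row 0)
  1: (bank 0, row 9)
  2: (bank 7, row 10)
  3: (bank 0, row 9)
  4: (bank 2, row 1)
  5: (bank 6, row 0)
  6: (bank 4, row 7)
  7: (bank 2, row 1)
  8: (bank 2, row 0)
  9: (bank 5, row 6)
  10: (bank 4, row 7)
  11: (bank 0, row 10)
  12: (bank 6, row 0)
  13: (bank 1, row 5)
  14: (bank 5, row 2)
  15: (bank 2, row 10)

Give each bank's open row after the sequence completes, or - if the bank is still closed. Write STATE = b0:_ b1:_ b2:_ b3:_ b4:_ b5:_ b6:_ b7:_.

step 0: bank2 2->0 [CONFLICT]
step 1: bank0 None->9 [EMPTY]
step 2: bank7 None->10 [EMPTY]
step 3: bank0 9->9 [HIT]
step 4: bank2 0->1 [CONFLICT]
step 5: bank6 0->0 [HIT]
step 6: bank4 5->7 [CONFLICT]
step 7: bank2 1->1 [HIT]
step 8: bank2 1->0 [CONFLICT]
step 9: bank5 None->6 [EMPTY]
step 10: bank4 7->7 [HIT]
step 11: bank0 9->10 [CONFLICT]
step 12: bank6 0->0 [HIT]
step 13: bank1 6->5 [CONFLICT]
step 14: bank5 6->2 [CONFLICT]
step 15: bank2 0->10 [CONFLICT]

STATE = b0:10 b1:5 b2:10 b3:7 b4:7 b5:2 b6:0 b7:10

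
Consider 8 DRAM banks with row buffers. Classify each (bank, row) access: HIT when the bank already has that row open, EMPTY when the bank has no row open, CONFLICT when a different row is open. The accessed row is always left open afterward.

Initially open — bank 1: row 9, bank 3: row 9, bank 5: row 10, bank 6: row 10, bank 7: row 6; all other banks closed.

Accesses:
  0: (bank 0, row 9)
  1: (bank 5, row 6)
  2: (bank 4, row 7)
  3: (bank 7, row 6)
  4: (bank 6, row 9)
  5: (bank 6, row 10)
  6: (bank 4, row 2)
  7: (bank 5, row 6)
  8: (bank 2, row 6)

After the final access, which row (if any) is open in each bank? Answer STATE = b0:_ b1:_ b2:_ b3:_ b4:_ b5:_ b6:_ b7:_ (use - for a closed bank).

0: bank 0 row 9 — prev None → EMPTY
1: bank 5 row 6 — prev 10 → CONFLICT
2: bank 4 row 7 — prev None → EMPTY
3: bank 7 row 6 — prev 6 → HIT
4: bank 6 row 9 — prev 10 → CONFLICT
5: bank 6 row 10 — prev 9 → CONFLICT
6: bank 4 row 2 — prev 7 → CONFLICT
7: bank 5 row 6 — prev 6 → HIT
8: bank 2 row 6 — prev None → EMPTY

STATE = b0:9 b1:9 b2:6 b3:9 b4:2 b5:6 b6:10 b7:6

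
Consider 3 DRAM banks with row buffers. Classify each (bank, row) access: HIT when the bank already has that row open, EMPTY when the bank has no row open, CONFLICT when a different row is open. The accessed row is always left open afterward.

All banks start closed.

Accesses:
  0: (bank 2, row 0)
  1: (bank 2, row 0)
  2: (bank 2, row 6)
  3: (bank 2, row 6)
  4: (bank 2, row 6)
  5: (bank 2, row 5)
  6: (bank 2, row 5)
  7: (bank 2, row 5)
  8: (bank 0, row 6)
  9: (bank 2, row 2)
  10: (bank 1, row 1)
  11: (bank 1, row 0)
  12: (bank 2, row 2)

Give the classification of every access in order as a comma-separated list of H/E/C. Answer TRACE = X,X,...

#0 (2,0) E
#1 (2,0) H  (was 0)
#2 (2,6) C  (was 0)
#3 (2,6) H  (was 6)
#4 (2,6) H  (was 6)
#5 (2,5) C  (was 6)
#6 (2,5) H  (was 5)
#7 (2,5) H  (was 5)
#8 (0,6) E
#9 (2,2) C  (was 5)
#10 (1,1) E
#11 (1,0) C  (was 1)
#12 (2,2) H  (was 2)

TRACE = E,H,C,H,H,C,H,H,E,C,E,C,H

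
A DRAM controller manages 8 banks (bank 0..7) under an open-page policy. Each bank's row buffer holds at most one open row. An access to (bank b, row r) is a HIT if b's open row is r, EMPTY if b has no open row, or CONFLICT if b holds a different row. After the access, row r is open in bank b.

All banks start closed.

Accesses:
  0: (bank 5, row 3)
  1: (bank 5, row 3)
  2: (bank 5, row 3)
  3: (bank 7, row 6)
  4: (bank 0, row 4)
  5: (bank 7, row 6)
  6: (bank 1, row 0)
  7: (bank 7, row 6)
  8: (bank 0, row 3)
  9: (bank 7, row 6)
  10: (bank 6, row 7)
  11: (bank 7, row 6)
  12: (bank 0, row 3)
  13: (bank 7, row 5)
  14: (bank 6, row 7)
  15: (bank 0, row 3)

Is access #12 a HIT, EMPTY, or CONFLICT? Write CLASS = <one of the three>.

  [0] b5 r3: no row ⇒ E
  [1] b5 r3: had r3 ⇒ H
  [2] b5 r3: had r3 ⇒ H
  [3] b7 r6: no row ⇒ E
  [4] b0 r4: no row ⇒ E
  [5] b7 r6: had r6 ⇒ H
  [6] b1 r0: no row ⇒ E
  [7] b7 r6: had r6 ⇒ H
  [8] b0 r3: had r4 ⇒ C
  [9] b7 r6: had r6 ⇒ H
  [10] b6 r7: no row ⇒ E
  [11] b7 r6: had r6 ⇒ H
  [12] b0 r3: had r3 ⇒ H
  [13] b7 r5: had r6 ⇒ C
  [14] b6 r7: had r7 ⇒ H
  [15] b0 r3: had r3 ⇒ H

CLASS = HIT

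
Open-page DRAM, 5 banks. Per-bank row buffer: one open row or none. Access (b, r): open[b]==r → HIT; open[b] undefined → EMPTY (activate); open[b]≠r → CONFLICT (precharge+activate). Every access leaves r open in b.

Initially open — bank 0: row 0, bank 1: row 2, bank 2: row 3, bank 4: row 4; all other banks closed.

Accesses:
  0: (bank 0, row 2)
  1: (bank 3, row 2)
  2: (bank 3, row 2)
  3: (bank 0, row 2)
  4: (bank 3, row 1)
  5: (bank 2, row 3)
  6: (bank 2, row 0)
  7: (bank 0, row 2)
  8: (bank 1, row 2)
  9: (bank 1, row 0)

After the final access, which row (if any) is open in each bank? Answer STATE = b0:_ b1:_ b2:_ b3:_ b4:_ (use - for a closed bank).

  [0] b0 r2: had r0 ⇒ C
  [1] b3 r2: no row ⇒ E
  [2] b3 r2: had r2 ⇒ H
  [3] b0 r2: had r2 ⇒ H
  [4] b3 r1: had r2 ⇒ C
  [5] b2 r3: had r3 ⇒ H
  [6] b2 r0: had r3 ⇒ C
  [7] b0 r2: had r2 ⇒ H
  [8] b1 r2: had r2 ⇒ H
  [9] b1 r0: had r2 ⇒ C

STATE = b0:2 b1:0 b2:0 b3:1 b4:4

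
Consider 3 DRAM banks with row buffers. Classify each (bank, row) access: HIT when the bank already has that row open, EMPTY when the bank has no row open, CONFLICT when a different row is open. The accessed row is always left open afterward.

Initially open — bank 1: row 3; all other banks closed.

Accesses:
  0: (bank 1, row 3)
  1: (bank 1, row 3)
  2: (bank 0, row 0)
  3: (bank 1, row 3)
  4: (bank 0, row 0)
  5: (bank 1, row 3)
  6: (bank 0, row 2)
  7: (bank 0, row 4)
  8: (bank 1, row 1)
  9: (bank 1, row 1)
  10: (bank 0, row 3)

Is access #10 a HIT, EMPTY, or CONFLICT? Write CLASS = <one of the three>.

#0 (1,3) H  (was 3)
#1 (1,3) H  (was 3)
#2 (0,0) E
#3 (1,3) H  (was 3)
#4 (0,0) H  (was 0)
#5 (1,3) H  (was 3)
#6 (0,2) C  (was 0)
#7 (0,4) C  (was 2)
#8 (1,1) C  (was 3)
#9 (1,1) H  (was 1)
#10 (0,3) C  (was 4)

CLASS = CONFLICT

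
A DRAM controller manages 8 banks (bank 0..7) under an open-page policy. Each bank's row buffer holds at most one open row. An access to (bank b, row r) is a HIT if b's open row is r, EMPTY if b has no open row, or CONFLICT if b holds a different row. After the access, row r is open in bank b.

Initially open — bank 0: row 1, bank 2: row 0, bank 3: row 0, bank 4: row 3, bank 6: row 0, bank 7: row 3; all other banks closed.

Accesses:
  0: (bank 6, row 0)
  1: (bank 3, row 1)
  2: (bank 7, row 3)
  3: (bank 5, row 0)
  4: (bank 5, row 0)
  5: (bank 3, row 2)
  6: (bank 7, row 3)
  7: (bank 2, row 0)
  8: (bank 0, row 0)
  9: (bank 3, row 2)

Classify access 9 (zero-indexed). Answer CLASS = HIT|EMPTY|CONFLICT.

step 0: bank6 0->0 [HIT]
step 1: bank3 0->1 [CONFLICT]
step 2: bank7 3->3 [HIT]
step 3: bank5 None->0 [EMPTY]
step 4: bank5 0->0 [HIT]
step 5: bank3 1->2 [CONFLICT]
step 6: bank7 3->3 [HIT]
step 7: bank2 0->0 [HIT]
step 8: bank0 1->0 [CONFLICT]
step 9: bank3 2->2 [HIT]

CLASS = HIT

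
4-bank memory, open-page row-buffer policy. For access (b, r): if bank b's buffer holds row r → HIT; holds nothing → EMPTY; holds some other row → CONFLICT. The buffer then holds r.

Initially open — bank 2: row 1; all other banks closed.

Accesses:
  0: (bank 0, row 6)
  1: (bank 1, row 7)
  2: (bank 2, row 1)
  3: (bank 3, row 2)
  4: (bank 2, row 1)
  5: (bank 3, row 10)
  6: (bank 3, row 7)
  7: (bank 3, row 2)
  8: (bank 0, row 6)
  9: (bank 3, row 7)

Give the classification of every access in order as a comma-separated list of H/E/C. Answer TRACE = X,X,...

TRACE = E,E,H,E,H,C,C,C,H,C

step 0: bank0 None->6 [EMPTY]
step 1: bank1 None->7 [EMPTY]
step 2: bank2 1->1 [HIT]
step 3: bank3 None->2 [EMPTY]
step 4: bank2 1->1 [HIT]
step 5: bank3 2->10 [CONFLICT]
step 6: bank3 10->7 [CONFLICT]
step 7: bank3 7->2 [CONFLICT]
step 8: bank0 6->6 [HIT]
step 9: bank3 2->7 [CONFLICT]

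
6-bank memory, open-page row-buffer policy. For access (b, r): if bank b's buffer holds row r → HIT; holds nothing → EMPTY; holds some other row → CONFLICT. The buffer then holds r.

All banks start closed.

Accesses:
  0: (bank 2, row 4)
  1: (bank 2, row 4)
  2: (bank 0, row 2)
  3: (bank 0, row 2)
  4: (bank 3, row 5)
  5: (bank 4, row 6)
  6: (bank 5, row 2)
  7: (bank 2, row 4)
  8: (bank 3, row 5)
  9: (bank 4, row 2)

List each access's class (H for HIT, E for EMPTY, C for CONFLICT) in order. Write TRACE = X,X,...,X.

  [0] b2 r4: no row ⇒ E
  [1] b2 r4: had r4 ⇒ H
  [2] b0 r2: no row ⇒ E
  [3] b0 r2: had r2 ⇒ H
  [4] b3 r5: no row ⇒ E
  [5] b4 r6: no row ⇒ E
  [6] b5 r2: no row ⇒ E
  [7] b2 r4: had r4 ⇒ H
  [8] b3 r5: had r5 ⇒ H
  [9] b4 r2: had r6 ⇒ C

TRACE = E,H,E,H,E,E,E,H,H,C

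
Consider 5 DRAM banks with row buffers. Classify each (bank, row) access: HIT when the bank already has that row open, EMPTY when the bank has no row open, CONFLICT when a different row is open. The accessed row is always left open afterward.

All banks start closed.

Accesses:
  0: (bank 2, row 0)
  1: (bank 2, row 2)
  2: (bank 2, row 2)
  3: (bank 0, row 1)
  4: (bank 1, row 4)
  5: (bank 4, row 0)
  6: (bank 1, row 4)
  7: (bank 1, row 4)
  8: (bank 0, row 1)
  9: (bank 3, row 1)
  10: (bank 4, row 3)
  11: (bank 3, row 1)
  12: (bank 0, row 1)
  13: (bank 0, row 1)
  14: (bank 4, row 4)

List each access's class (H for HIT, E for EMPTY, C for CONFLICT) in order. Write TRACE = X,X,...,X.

0: bank 2 row 0 — prev None → EMPTY
1: bank 2 row 2 — prev 0 → CONFLICT
2: bank 2 row 2 — prev 2 → HIT
3: bank 0 row 1 — prev None → EMPTY
4: bank 1 row 4 — prev None → EMPTY
5: bank 4 row 0 — prev None → EMPTY
6: bank 1 row 4 — prev 4 → HIT
7: bank 1 row 4 — prev 4 → HIT
8: bank 0 row 1 — prev 1 → HIT
9: bank 3 row 1 — prev None → EMPTY
10: bank 4 row 3 — prev 0 → CONFLICT
11: bank 3 row 1 — prev 1 → HIT
12: bank 0 row 1 — prev 1 → HIT
13: bank 0 row 1 — prev 1 → HIT
14: bank 4 row 4 — prev 3 → CONFLICT

TRACE = E,C,H,E,E,E,H,H,H,E,C,H,H,H,C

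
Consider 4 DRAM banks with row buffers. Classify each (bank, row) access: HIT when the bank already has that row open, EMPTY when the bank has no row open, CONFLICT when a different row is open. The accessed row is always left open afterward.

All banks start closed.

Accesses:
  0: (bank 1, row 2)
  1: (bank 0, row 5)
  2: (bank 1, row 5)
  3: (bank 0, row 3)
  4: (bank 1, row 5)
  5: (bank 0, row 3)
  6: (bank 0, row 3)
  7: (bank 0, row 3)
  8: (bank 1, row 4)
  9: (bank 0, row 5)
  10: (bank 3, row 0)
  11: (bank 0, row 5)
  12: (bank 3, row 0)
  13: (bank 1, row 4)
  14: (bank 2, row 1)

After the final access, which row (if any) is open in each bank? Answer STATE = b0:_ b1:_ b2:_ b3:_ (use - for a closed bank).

STATE = b0:5 b1:4 b2:1 b3:0

0: bank 1 row 2 — prev None → EMPTY
1: bank 0 row 5 — prev None → EMPTY
2: bank 1 row 5 — prev 2 → CONFLICT
3: bank 0 row 3 — prev 5 → CONFLICT
4: bank 1 row 5 — prev 5 → HIT
5: bank 0 row 3 — prev 3 → HIT
6: bank 0 row 3 — prev 3 → HIT
7: bank 0 row 3 — prev 3 → HIT
8: bank 1 row 4 — prev 5 → CONFLICT
9: bank 0 row 5 — prev 3 → CONFLICT
10: bank 3 row 0 — prev None → EMPTY
11: bank 0 row 5 — prev 5 → HIT
12: bank 3 row 0 — prev 0 → HIT
13: bank 1 row 4 — prev 4 → HIT
14: bank 2 row 1 — prev None → EMPTY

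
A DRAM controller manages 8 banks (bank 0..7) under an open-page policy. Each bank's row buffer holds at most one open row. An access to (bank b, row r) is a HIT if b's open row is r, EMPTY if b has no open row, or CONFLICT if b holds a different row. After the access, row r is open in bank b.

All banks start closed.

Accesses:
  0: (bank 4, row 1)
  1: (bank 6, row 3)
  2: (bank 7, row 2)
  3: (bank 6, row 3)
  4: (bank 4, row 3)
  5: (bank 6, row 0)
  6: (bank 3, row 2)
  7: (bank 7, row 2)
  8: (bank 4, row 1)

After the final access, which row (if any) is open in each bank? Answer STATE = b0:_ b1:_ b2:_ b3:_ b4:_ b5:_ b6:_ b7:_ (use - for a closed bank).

#0 (4,1) E
#1 (6,3) E
#2 (7,2) E
#3 (6,3) H  (was 3)
#4 (4,3) C  (was 1)
#5 (6,0) C  (was 3)
#6 (3,2) E
#7 (7,2) H  (was 2)
#8 (4,1) C  (was 3)

STATE = b0:- b1:- b2:- b3:2 b4:1 b5:- b6:0 b7:2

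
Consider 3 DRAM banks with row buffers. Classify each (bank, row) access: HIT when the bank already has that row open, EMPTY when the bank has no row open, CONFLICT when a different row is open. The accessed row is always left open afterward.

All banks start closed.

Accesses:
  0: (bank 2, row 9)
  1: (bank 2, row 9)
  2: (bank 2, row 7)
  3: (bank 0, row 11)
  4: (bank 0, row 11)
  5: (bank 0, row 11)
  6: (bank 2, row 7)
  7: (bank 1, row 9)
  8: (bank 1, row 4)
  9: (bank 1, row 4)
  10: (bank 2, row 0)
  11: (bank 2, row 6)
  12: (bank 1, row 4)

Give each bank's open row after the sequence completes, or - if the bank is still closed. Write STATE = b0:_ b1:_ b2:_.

0: bank 2 row 9 — prev None → EMPTY
1: bank 2 row 9 — prev 9 → HIT
2: bank 2 row 7 — prev 9 → CONFLICT
3: bank 0 row 11 — prev None → EMPTY
4: bank 0 row 11 — prev 11 → HIT
5: bank 0 row 11 — prev 11 → HIT
6: bank 2 row 7 — prev 7 → HIT
7: bank 1 row 9 — prev None → EMPTY
8: bank 1 row 4 — prev 9 → CONFLICT
9: bank 1 row 4 — prev 4 → HIT
10: bank 2 row 0 — prev 7 → CONFLICT
11: bank 2 row 6 — prev 0 → CONFLICT
12: bank 1 row 4 — prev 4 → HIT

STATE = b0:11 b1:4 b2:6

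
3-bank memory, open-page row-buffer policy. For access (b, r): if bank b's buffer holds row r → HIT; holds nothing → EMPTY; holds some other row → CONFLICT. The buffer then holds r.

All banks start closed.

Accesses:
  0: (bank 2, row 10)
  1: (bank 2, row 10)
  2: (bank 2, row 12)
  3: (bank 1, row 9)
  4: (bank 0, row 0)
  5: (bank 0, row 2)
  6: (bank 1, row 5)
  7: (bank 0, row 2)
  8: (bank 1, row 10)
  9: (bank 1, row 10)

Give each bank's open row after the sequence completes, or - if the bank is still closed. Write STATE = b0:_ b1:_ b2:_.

STATE = b0:2 b1:10 b2:12

  [0] b2 r10: no row ⇒ E
  [1] b2 r10: had r10 ⇒ H
  [2] b2 r12: had r10 ⇒ C
  [3] b1 r9: no row ⇒ E
  [4] b0 r0: no row ⇒ E
  [5] b0 r2: had r0 ⇒ C
  [6] b1 r5: had r9 ⇒ C
  [7] b0 r2: had r2 ⇒ H
  [8] b1 r10: had r5 ⇒ C
  [9] b1 r10: had r10 ⇒ H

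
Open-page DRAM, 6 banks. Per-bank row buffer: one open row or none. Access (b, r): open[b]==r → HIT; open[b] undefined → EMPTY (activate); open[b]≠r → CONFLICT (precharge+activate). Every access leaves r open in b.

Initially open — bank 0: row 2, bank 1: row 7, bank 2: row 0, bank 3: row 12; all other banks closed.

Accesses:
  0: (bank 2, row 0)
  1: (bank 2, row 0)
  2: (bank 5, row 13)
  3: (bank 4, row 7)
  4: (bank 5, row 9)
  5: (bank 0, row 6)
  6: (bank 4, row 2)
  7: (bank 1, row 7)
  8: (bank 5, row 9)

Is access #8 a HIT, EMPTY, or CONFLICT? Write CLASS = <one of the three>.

CLASS = HIT

  [0] b2 r0: had r0 ⇒ H
  [1] b2 r0: had r0 ⇒ H
  [2] b5 r13: no row ⇒ E
  [3] b4 r7: no row ⇒ E
  [4] b5 r9: had r13 ⇒ C
  [5] b0 r6: had r2 ⇒ C
  [6] b4 r2: had r7 ⇒ C
  [7] b1 r7: had r7 ⇒ H
  [8] b5 r9: had r9 ⇒ H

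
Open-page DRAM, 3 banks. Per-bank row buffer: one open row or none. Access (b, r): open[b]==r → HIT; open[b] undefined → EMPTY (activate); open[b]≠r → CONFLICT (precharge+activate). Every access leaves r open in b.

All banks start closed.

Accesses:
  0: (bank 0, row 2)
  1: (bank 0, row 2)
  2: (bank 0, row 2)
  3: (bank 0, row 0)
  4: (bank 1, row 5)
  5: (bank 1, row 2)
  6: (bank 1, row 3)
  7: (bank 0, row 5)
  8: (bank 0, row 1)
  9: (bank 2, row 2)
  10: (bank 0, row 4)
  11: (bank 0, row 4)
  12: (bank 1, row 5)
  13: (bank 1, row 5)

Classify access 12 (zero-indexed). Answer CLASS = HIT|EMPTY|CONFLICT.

0: bank 0 row 2 — prev None → EMPTY
1: bank 0 row 2 — prev 2 → HIT
2: bank 0 row 2 — prev 2 → HIT
3: bank 0 row 0 — prev 2 → CONFLICT
4: bank 1 row 5 — prev None → EMPTY
5: bank 1 row 2 — prev 5 → CONFLICT
6: bank 1 row 3 — prev 2 → CONFLICT
7: bank 0 row 5 — prev 0 → CONFLICT
8: bank 0 row 1 — prev 5 → CONFLICT
9: bank 2 row 2 — prev None → EMPTY
10: bank 0 row 4 — prev 1 → CONFLICT
11: bank 0 row 4 — prev 4 → HIT
12: bank 1 row 5 — prev 3 → CONFLICT
13: bank 1 row 5 — prev 5 → HIT

CLASS = CONFLICT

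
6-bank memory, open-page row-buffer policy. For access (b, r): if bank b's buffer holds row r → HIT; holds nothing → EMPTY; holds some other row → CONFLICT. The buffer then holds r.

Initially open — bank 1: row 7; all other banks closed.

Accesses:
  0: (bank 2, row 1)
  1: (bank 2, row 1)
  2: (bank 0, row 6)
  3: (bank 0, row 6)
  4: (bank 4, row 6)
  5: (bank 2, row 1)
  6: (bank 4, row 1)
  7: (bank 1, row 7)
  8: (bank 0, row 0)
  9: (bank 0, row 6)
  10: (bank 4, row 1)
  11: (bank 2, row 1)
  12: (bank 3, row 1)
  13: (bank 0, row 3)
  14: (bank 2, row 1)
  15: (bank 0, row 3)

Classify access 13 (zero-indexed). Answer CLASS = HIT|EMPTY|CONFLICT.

CLASS = CONFLICT

#0 (2,1) E
#1 (2,1) H  (was 1)
#2 (0,6) E
#3 (0,6) H  (was 6)
#4 (4,6) E
#5 (2,1) H  (was 1)
#6 (4,1) C  (was 6)
#7 (1,7) H  (was 7)
#8 (0,0) C  (was 6)
#9 (0,6) C  (was 0)
#10 (4,1) H  (was 1)
#11 (2,1) H  (was 1)
#12 (3,1) E
#13 (0,3) C  (was 6)
#14 (2,1) H  (was 1)
#15 (0,3) H  (was 3)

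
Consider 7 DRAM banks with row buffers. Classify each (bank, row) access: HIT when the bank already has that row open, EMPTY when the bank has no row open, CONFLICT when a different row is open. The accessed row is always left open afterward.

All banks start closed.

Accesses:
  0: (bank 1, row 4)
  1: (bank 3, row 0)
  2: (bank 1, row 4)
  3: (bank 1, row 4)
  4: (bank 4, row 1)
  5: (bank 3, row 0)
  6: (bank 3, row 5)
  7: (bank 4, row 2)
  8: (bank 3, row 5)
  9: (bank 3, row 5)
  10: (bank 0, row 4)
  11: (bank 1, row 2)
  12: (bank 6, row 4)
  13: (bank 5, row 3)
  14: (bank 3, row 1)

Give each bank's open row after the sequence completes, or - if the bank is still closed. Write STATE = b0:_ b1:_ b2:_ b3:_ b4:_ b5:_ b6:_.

  [0] b1 r4: no row ⇒ E
  [1] b3 r0: no row ⇒ E
  [2] b1 r4: had r4 ⇒ H
  [3] b1 r4: had r4 ⇒ H
  [4] b4 r1: no row ⇒ E
  [5] b3 r0: had r0 ⇒ H
  [6] b3 r5: had r0 ⇒ C
  [7] b4 r2: had r1 ⇒ C
  [8] b3 r5: had r5 ⇒ H
  [9] b3 r5: had r5 ⇒ H
  [10] b0 r4: no row ⇒ E
  [11] b1 r2: had r4 ⇒ C
  [12] b6 r4: no row ⇒ E
  [13] b5 r3: no row ⇒ E
  [14] b3 r1: had r5 ⇒ C

STATE = b0:4 b1:2 b2:- b3:1 b4:2 b5:3 b6:4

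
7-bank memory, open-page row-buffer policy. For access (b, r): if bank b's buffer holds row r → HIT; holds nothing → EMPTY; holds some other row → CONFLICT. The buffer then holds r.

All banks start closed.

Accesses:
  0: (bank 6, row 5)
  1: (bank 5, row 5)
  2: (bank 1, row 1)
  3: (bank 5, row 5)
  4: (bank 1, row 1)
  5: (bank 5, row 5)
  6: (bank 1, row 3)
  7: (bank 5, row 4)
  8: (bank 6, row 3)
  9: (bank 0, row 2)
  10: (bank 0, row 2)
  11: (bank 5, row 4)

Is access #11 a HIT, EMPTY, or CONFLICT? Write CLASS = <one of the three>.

CLASS = HIT

step 0: bank6 None->5 [EMPTY]
step 1: bank5 None->5 [EMPTY]
step 2: bank1 None->1 [EMPTY]
step 3: bank5 5->5 [HIT]
step 4: bank1 1->1 [HIT]
step 5: bank5 5->5 [HIT]
step 6: bank1 1->3 [CONFLICT]
step 7: bank5 5->4 [CONFLICT]
step 8: bank6 5->3 [CONFLICT]
step 9: bank0 None->2 [EMPTY]
step 10: bank0 2->2 [HIT]
step 11: bank5 4->4 [HIT]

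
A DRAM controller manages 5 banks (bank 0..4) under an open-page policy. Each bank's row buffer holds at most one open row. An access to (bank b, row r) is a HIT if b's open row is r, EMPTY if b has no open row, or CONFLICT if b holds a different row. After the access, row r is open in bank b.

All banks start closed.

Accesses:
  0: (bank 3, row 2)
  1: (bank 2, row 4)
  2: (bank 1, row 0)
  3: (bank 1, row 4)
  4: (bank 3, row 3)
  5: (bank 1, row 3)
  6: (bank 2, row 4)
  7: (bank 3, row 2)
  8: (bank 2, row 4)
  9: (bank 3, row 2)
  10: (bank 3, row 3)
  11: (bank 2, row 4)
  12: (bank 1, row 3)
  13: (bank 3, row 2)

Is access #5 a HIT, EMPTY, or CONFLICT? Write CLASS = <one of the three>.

0: bank 3 row 2 — prev None → EMPTY
1: bank 2 row 4 — prev None → EMPTY
2: bank 1 row 0 — prev None → EMPTY
3: bank 1 row 4 — prev 0 → CONFLICT
4: bank 3 row 3 — prev 2 → CONFLICT
5: bank 1 row 3 — prev 4 → CONFLICT
6: bank 2 row 4 — prev 4 → HIT
7: bank 3 row 2 — prev 3 → CONFLICT
8: bank 2 row 4 — prev 4 → HIT
9: bank 3 row 2 — prev 2 → HIT
10: bank 3 row 3 — prev 2 → CONFLICT
11: bank 2 row 4 — prev 4 → HIT
12: bank 1 row 3 — prev 3 → HIT
13: bank 3 row 2 — prev 3 → CONFLICT

CLASS = CONFLICT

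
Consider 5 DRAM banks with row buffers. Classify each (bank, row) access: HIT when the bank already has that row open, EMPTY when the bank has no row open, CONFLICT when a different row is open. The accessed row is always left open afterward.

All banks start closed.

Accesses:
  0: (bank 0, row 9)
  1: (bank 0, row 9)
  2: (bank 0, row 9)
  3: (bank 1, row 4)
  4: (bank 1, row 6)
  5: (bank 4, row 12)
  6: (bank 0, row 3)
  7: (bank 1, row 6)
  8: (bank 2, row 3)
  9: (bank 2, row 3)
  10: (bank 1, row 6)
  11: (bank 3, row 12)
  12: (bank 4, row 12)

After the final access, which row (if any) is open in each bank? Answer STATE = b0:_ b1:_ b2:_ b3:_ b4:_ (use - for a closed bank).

STATE = b0:3 b1:6 b2:3 b3:12 b4:12

step 0: bank0 None->9 [EMPTY]
step 1: bank0 9->9 [HIT]
step 2: bank0 9->9 [HIT]
step 3: bank1 None->4 [EMPTY]
step 4: bank1 4->6 [CONFLICT]
step 5: bank4 None->12 [EMPTY]
step 6: bank0 9->3 [CONFLICT]
step 7: bank1 6->6 [HIT]
step 8: bank2 None->3 [EMPTY]
step 9: bank2 3->3 [HIT]
step 10: bank1 6->6 [HIT]
step 11: bank3 None->12 [EMPTY]
step 12: bank4 12->12 [HIT]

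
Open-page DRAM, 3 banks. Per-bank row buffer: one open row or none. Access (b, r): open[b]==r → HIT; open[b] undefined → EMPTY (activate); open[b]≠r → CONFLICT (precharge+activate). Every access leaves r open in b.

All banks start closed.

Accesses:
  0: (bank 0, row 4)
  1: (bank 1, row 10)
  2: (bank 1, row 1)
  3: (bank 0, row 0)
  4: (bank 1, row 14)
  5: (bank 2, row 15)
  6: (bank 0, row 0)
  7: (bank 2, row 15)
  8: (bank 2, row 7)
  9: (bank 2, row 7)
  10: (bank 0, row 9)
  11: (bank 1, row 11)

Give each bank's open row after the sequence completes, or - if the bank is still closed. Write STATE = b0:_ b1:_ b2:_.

#0 (0,4) E
#1 (1,10) E
#2 (1,1) C  (was 10)
#3 (0,0) C  (was 4)
#4 (1,14) C  (was 1)
#5 (2,15) E
#6 (0,0) H  (was 0)
#7 (2,15) H  (was 15)
#8 (2,7) C  (was 15)
#9 (2,7) H  (was 7)
#10 (0,9) C  (was 0)
#11 (1,11) C  (was 14)

STATE = b0:9 b1:11 b2:7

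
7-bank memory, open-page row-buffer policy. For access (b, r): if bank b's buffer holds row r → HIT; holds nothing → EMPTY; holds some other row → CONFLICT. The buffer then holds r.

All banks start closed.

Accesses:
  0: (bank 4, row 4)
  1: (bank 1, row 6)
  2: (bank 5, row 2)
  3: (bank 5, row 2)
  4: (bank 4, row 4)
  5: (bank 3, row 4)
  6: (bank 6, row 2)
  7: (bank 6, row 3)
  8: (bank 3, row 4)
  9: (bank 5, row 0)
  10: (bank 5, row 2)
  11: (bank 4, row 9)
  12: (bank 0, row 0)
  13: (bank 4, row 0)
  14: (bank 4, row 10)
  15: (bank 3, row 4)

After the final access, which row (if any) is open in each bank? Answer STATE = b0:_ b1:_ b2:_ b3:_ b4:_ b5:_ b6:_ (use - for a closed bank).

STATE = b0:0 b1:6 b2:- b3:4 b4:10 b5:2 b6:3

  [0] b4 r4: no row ⇒ E
  [1] b1 r6: no row ⇒ E
  [2] b5 r2: no row ⇒ E
  [3] b5 r2: had r2 ⇒ H
  [4] b4 r4: had r4 ⇒ H
  [5] b3 r4: no row ⇒ E
  [6] b6 r2: no row ⇒ E
  [7] b6 r3: had r2 ⇒ C
  [8] b3 r4: had r4 ⇒ H
  [9] b5 r0: had r2 ⇒ C
  [10] b5 r2: had r0 ⇒ C
  [11] b4 r9: had r4 ⇒ C
  [12] b0 r0: no row ⇒ E
  [13] b4 r0: had r9 ⇒ C
  [14] b4 r10: had r0 ⇒ C
  [15] b3 r4: had r4 ⇒ H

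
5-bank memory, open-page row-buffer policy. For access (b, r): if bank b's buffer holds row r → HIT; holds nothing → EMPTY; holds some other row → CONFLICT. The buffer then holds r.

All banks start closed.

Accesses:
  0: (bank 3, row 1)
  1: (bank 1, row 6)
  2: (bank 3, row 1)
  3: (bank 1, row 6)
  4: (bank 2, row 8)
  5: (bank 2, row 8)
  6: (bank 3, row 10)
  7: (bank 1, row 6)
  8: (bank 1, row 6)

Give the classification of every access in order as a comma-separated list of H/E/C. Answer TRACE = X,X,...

step 0: bank3 None->1 [EMPTY]
step 1: bank1 None->6 [EMPTY]
step 2: bank3 1->1 [HIT]
step 3: bank1 6->6 [HIT]
step 4: bank2 None->8 [EMPTY]
step 5: bank2 8->8 [HIT]
step 6: bank3 1->10 [CONFLICT]
step 7: bank1 6->6 [HIT]
step 8: bank1 6->6 [HIT]

TRACE = E,E,H,H,E,H,C,H,H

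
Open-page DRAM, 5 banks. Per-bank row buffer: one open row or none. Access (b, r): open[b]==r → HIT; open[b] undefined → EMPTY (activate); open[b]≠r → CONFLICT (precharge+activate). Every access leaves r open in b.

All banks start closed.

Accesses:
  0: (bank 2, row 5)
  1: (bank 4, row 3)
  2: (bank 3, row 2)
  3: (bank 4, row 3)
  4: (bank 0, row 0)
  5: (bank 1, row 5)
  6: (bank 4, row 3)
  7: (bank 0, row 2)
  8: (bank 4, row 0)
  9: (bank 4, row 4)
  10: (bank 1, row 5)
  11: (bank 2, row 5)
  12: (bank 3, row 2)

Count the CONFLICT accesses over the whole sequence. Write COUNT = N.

0: bank 2 row 5 — prev None → EMPTY
1: bank 4 row 3 — prev None → EMPTY
2: bank 3 row 2 — prev None → EMPTY
3: bank 4 row 3 — prev 3 → HIT
4: bank 0 row 0 — prev None → EMPTY
5: bank 1 row 5 — prev None → EMPTY
6: bank 4 row 3 — prev 3 → HIT
7: bank 0 row 2 — prev 0 → CONFLICT
8: bank 4 row 0 — prev 3 → CONFLICT
9: bank 4 row 4 — prev 0 → CONFLICT
10: bank 1 row 5 — prev 5 → HIT
11: bank 2 row 5 — prev 5 → HIT
12: bank 3 row 2 — prev 2 → HIT

COUNT = 3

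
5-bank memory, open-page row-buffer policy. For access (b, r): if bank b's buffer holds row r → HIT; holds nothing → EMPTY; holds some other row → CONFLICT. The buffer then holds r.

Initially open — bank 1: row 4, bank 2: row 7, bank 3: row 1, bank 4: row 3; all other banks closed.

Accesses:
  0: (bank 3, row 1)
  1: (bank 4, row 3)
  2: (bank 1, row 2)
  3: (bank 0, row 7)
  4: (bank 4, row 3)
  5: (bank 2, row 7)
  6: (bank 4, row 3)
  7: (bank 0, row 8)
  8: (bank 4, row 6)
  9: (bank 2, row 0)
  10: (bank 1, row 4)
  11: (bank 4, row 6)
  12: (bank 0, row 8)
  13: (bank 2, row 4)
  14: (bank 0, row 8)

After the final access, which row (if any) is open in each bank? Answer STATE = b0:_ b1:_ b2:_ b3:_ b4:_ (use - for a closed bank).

STATE = b0:8 b1:4 b2:4 b3:1 b4:6

0: bank 3 row 1 — prev 1 → HIT
1: bank 4 row 3 — prev 3 → HIT
2: bank 1 row 2 — prev 4 → CONFLICT
3: bank 0 row 7 — prev None → EMPTY
4: bank 4 row 3 — prev 3 → HIT
5: bank 2 row 7 — prev 7 → HIT
6: bank 4 row 3 — prev 3 → HIT
7: bank 0 row 8 — prev 7 → CONFLICT
8: bank 4 row 6 — prev 3 → CONFLICT
9: bank 2 row 0 — prev 7 → CONFLICT
10: bank 1 row 4 — prev 2 → CONFLICT
11: bank 4 row 6 — prev 6 → HIT
12: bank 0 row 8 — prev 8 → HIT
13: bank 2 row 4 — prev 0 → CONFLICT
14: bank 0 row 8 — prev 8 → HIT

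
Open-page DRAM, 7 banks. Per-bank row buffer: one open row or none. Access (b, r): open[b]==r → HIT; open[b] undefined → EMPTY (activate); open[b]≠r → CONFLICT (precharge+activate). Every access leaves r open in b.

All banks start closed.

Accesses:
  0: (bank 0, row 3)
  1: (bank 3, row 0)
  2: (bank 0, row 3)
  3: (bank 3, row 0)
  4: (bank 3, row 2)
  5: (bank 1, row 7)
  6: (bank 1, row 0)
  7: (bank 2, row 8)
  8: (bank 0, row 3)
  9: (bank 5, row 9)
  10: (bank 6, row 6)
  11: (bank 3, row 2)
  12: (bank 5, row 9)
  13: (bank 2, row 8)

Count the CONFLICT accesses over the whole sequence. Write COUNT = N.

step 0: bank0 None->3 [EMPTY]
step 1: bank3 None->0 [EMPTY]
step 2: bank0 3->3 [HIT]
step 3: bank3 0->0 [HIT]
step 4: bank3 0->2 [CONFLICT]
step 5: bank1 None->7 [EMPTY]
step 6: bank1 7->0 [CONFLICT]
step 7: bank2 None->8 [EMPTY]
step 8: bank0 3->3 [HIT]
step 9: bank5 None->9 [EMPTY]
step 10: bank6 None->6 [EMPTY]
step 11: bank3 2->2 [HIT]
step 12: bank5 9->9 [HIT]
step 13: bank2 8->8 [HIT]

COUNT = 2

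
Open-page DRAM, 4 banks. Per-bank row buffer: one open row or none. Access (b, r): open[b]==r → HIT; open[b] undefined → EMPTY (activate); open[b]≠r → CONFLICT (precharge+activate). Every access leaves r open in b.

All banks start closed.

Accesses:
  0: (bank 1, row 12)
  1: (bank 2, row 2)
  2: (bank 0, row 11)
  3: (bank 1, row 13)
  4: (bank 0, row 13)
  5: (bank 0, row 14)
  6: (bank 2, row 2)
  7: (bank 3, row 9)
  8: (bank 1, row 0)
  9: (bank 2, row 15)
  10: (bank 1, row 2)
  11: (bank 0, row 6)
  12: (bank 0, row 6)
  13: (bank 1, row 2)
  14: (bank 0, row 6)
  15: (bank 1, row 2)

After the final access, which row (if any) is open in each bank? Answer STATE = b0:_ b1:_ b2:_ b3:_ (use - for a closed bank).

step 0: bank1 None->12 [EMPTY]
step 1: bank2 None->2 [EMPTY]
step 2: bank0 None->11 [EMPTY]
step 3: bank1 12->13 [CONFLICT]
step 4: bank0 11->13 [CONFLICT]
step 5: bank0 13->14 [CONFLICT]
step 6: bank2 2->2 [HIT]
step 7: bank3 None->9 [EMPTY]
step 8: bank1 13->0 [CONFLICT]
step 9: bank2 2->15 [CONFLICT]
step 10: bank1 0->2 [CONFLICT]
step 11: bank0 14->6 [CONFLICT]
step 12: bank0 6->6 [HIT]
step 13: bank1 2->2 [HIT]
step 14: bank0 6->6 [HIT]
step 15: bank1 2->2 [HIT]

STATE = b0:6 b1:2 b2:15 b3:9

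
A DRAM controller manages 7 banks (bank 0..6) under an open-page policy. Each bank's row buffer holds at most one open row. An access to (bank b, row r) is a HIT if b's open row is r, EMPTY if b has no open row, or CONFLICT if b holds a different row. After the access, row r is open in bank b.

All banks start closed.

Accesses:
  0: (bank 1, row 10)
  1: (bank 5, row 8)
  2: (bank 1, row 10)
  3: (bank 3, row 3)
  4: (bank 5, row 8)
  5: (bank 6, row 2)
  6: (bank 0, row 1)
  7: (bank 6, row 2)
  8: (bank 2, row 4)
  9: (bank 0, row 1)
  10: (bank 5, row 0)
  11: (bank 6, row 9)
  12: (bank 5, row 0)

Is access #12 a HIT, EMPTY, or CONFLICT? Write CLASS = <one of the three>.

CLASS = HIT

#0 (1,10) E
#1 (5,8) E
#2 (1,10) H  (was 10)
#3 (3,3) E
#4 (5,8) H  (was 8)
#5 (6,2) E
#6 (0,1) E
#7 (6,2) H  (was 2)
#8 (2,4) E
#9 (0,1) H  (was 1)
#10 (5,0) C  (was 8)
#11 (6,9) C  (was 2)
#12 (5,0) H  (was 0)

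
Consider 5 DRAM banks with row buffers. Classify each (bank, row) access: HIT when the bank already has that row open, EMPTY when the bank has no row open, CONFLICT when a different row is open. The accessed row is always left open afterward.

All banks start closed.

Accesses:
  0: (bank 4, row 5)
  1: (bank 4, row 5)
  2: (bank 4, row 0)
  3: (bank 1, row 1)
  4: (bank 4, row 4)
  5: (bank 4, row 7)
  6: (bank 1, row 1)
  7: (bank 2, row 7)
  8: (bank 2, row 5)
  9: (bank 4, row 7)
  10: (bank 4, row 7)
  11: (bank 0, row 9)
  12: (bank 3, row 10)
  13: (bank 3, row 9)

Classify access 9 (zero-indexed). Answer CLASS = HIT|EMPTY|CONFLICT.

CLASS = HIT

  [0] b4 r5: no row ⇒ E
  [1] b4 r5: had r5 ⇒ H
  [2] b4 r0: had r5 ⇒ C
  [3] b1 r1: no row ⇒ E
  [4] b4 r4: had r0 ⇒ C
  [5] b4 r7: had r4 ⇒ C
  [6] b1 r1: had r1 ⇒ H
  [7] b2 r7: no row ⇒ E
  [8] b2 r5: had r7 ⇒ C
  [9] b4 r7: had r7 ⇒ H
  [10] b4 r7: had r7 ⇒ H
  [11] b0 r9: no row ⇒ E
  [12] b3 r10: no row ⇒ E
  [13] b3 r9: had r10 ⇒ C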